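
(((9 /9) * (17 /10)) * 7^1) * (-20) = -238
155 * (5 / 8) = 775 / 8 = 96.88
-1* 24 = -24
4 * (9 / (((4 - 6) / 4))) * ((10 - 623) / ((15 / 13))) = 191256 / 5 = 38251.20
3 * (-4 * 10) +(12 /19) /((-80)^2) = -3647997 /30400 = -120.00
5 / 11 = 0.45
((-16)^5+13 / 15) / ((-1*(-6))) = -15728627 / 90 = -174762.52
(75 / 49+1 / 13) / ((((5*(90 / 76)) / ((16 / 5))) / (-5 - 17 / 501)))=-120782848 / 27617625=-4.37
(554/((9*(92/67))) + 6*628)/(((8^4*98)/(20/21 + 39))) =1324370729/3489841152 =0.38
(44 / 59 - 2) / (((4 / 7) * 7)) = -37 / 118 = -0.31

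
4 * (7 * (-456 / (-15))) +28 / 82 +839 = 346561 / 205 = 1690.54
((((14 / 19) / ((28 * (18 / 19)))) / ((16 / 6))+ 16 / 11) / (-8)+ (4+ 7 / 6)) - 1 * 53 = -405643 / 8448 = -48.02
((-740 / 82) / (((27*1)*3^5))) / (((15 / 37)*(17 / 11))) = -30118 / 13719051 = -0.00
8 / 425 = 0.02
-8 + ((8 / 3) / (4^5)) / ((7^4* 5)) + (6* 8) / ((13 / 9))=1512053773 / 59928960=25.23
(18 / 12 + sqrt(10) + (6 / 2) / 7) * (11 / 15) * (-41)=-451 * sqrt(10) / 15 - 4059 / 70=-153.06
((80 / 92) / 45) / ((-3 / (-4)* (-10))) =-8 / 3105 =-0.00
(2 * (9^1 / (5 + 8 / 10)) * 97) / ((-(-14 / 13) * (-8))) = -56745 / 1624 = -34.94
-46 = -46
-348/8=-87/2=-43.50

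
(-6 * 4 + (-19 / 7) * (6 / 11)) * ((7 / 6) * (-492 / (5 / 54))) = 8687736 / 55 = 157958.84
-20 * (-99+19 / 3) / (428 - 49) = 5560 / 1137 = 4.89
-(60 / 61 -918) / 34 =27969 / 1037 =26.97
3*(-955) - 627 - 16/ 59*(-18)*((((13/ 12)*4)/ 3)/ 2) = -205820/ 59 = -3488.47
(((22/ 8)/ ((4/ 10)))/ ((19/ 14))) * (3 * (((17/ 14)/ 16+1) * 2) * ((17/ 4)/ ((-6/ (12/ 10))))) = -135201/ 4864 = -27.80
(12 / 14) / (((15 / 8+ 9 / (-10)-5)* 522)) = -40 / 98049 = -0.00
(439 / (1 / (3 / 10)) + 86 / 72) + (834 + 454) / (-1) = -207919 / 180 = -1155.11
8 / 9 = 0.89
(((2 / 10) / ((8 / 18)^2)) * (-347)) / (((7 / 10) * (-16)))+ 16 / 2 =35275 / 896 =39.37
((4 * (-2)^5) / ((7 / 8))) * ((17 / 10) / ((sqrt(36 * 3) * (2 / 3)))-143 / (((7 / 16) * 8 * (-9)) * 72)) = -2176 * sqrt(3) / 105-36608 / 3969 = -45.12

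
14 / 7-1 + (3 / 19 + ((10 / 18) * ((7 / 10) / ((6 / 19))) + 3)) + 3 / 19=11383 / 2052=5.55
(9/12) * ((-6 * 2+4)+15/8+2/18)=-433/96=-4.51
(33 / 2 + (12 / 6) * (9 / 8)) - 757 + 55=-683.25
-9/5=-1.80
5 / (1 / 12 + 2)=12 / 5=2.40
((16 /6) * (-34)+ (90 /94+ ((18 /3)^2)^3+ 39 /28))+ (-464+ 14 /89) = 46103.84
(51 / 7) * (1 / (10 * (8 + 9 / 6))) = 51 / 665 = 0.08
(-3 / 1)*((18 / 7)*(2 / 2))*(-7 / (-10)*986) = -26622 / 5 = -5324.40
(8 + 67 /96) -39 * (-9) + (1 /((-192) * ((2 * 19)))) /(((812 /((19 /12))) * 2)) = 2691760511 /7483392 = 359.70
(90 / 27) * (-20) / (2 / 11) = -1100 / 3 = -366.67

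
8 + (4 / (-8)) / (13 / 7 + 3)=537 / 68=7.90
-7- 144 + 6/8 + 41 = -437/4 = -109.25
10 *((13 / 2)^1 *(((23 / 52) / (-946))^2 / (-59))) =-2645 / 10982409152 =-0.00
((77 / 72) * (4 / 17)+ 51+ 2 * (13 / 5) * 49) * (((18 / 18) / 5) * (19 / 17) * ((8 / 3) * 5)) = 35587684 / 39015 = 912.15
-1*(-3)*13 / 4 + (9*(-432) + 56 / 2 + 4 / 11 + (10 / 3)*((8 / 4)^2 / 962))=-3849.87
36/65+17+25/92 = 106597/5980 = 17.83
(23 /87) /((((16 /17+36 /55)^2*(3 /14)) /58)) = 140750225 /5008644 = 28.10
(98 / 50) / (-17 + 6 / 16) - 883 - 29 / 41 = -17212496 / 19475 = -883.83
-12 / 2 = -6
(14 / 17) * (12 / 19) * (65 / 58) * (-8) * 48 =-2096640 / 9367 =-223.83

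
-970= -970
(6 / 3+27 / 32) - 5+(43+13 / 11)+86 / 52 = 199877 / 4576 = 43.68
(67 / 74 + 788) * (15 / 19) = 875685 / 1406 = 622.82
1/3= 0.33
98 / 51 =1.92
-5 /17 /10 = -0.03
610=610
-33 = -33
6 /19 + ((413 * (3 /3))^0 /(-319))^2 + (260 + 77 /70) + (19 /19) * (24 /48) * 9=2570686477 /9667295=265.92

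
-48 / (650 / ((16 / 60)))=-32 / 1625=-0.02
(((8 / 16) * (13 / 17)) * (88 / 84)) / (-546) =-11 / 14994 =-0.00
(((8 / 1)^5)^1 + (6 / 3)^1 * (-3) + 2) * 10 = 327640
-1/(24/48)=-2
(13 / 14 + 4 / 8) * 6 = 60 / 7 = 8.57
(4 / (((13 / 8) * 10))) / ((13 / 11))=176 / 845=0.21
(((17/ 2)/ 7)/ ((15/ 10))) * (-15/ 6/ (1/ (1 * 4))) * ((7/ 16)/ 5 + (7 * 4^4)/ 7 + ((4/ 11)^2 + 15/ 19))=-803575261/ 386232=-2080.55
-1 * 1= -1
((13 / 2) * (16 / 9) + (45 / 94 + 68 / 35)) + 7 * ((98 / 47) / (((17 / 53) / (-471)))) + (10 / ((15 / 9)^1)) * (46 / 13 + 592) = -116776614457 / 6543810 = -17845.36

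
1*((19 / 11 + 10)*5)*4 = 2580 / 11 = 234.55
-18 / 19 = -0.95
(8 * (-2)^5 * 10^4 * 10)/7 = -25600000/7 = -3657142.86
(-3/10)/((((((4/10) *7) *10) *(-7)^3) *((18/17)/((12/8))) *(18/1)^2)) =17/124467840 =0.00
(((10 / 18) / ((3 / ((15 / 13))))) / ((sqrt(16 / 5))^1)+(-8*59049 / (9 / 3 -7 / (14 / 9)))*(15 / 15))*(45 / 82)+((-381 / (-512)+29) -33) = 125*sqrt(5) / 4264+3627902213 / 20992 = 172823.15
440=440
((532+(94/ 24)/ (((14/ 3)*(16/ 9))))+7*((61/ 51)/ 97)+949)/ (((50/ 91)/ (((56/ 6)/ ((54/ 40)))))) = 119519863099/ 6411312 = 18642.03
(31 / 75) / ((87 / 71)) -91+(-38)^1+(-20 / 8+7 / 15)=-1705583 / 13050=-130.70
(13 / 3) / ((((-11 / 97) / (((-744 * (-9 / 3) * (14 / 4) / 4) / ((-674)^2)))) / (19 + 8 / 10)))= -7388199 / 2271380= -3.25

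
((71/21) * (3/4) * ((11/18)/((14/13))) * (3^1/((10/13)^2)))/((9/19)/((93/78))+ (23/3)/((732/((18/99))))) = 18.28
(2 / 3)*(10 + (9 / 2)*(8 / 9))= 28 / 3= 9.33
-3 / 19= -0.16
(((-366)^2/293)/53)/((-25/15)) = -401868/77645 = -5.18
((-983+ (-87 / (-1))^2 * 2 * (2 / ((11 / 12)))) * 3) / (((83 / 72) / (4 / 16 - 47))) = -323594082 / 83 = -3898723.88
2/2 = 1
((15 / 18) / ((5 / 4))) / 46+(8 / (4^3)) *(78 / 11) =2735 / 3036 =0.90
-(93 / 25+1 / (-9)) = -812 / 225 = -3.61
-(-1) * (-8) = -8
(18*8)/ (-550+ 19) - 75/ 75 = -75/ 59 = -1.27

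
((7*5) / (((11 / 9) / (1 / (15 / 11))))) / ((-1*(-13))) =21 / 13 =1.62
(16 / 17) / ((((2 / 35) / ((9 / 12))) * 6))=35 / 17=2.06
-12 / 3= -4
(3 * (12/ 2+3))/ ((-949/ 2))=-54/ 949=-0.06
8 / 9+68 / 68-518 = -516.11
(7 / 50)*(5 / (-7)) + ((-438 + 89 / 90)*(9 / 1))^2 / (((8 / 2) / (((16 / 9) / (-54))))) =-773464388 / 6075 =-127319.24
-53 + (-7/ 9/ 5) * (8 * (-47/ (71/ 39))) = -22229/ 1065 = -20.87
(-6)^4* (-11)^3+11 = -1724965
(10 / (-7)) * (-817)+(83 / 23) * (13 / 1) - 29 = 1185.06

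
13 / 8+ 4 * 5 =173 / 8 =21.62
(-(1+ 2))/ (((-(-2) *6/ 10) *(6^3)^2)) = -5/ 93312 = -0.00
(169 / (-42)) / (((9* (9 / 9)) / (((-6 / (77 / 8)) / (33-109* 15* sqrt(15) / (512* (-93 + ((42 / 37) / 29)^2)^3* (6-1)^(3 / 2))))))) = 6592999155934352271690071655033459088018676100378918912 / 780641334230352870899296486380099527071780581529503167399-475927440652911176538599947892237354059383394304* sqrt(3) / 2341924002691058612697889459140298581215341744588509502197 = 0.01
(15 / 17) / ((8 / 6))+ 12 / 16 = 24 / 17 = 1.41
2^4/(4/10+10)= 20/13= 1.54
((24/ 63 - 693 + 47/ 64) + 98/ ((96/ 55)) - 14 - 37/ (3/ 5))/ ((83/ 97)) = -92744513/ 111552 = -831.40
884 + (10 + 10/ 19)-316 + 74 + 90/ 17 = 212476/ 323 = 657.82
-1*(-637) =637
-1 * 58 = -58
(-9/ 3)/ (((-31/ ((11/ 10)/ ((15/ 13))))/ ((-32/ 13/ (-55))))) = 16/ 3875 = 0.00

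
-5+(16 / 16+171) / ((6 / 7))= 587 / 3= 195.67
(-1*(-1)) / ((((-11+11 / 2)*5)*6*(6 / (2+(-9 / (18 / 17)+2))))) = 1 / 220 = 0.00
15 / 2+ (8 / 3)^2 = 263 / 18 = 14.61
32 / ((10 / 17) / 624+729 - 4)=169728 / 3845405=0.04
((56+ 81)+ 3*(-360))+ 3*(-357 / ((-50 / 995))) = 203699 / 10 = 20369.90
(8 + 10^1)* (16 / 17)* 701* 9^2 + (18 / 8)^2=261648225 / 272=961942.00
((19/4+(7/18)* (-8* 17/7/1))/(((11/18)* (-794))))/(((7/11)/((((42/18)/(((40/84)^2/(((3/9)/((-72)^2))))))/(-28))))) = -707/3292876800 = -0.00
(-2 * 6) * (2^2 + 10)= -168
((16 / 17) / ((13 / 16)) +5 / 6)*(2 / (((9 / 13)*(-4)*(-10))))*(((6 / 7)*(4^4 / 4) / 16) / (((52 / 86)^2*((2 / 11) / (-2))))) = -53715299 / 3619980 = -14.84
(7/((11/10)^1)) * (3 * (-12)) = -2520/11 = -229.09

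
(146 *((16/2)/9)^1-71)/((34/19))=10051/306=32.85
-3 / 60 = -1 / 20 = -0.05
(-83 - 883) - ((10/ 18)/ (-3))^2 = -704239/ 729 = -966.03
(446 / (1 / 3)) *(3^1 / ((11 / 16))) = 64224 / 11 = 5838.55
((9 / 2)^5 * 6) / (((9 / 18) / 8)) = 177147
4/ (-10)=-0.40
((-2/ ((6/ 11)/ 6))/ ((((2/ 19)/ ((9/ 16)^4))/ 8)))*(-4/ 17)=1371249/ 34816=39.39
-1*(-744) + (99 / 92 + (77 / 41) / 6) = 8434823 / 11316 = 745.39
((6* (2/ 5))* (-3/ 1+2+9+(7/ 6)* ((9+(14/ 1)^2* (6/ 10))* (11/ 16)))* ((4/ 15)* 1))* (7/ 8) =122689/ 2000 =61.34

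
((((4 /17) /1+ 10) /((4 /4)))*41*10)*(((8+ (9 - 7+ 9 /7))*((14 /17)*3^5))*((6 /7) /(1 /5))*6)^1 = 493025032800 /2023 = 243709853.09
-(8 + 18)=-26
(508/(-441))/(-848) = 0.00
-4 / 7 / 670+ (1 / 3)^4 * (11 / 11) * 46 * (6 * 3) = 10.22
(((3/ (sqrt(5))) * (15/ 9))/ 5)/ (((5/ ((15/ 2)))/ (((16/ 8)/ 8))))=0.17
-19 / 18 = -1.06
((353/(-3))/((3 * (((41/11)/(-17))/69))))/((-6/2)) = -4114.51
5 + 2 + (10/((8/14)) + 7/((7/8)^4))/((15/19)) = 455773/10290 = 44.29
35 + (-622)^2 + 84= 387003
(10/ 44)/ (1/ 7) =35/ 22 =1.59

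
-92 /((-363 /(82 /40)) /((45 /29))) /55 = 2829 /192995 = 0.01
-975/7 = -139.29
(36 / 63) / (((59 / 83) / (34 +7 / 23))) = 261948 / 9499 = 27.58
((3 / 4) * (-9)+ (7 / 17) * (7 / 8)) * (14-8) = -2607 / 68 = -38.34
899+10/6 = 2702/3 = 900.67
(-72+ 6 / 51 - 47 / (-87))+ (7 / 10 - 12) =-1222277 / 14790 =-82.64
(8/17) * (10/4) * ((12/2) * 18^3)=41167.06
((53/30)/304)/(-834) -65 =-494395253/7606080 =-65.00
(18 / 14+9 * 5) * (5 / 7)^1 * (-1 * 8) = -12960 / 49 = -264.49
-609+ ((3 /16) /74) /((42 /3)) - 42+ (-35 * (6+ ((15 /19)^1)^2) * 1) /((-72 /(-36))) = -4589122533 /5983936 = -766.91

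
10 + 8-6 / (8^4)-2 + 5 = 43005 / 2048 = 21.00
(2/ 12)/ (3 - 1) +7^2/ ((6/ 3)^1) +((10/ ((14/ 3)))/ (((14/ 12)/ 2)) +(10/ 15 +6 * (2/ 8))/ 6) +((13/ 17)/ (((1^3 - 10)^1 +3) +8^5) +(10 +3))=5111030486/ 122808357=41.62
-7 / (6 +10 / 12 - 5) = -42 / 11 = -3.82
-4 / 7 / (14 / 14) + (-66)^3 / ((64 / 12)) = -754685 / 14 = -53906.07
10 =10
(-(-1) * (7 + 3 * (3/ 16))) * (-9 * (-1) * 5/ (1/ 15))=81675/ 16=5104.69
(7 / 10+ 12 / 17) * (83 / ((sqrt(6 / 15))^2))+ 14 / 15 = 298507 / 1020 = 292.65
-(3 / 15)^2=-1 / 25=-0.04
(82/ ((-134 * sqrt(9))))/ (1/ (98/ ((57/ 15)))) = -20090/ 3819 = -5.26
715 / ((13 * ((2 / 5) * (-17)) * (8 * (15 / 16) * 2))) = -55 / 102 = -0.54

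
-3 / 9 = -1 / 3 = -0.33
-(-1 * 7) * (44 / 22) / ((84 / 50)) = 25 / 3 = 8.33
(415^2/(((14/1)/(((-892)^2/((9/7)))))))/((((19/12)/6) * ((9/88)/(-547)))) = -26384926699225600/171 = -154297816954535.67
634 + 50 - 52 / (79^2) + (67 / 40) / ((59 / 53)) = 10096510911 / 14728760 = 685.50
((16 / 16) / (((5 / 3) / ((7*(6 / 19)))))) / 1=126 / 95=1.33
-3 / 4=-0.75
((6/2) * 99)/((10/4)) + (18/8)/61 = 144981/1220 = 118.84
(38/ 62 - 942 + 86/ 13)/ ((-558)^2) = -41857/ 13942188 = -0.00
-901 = -901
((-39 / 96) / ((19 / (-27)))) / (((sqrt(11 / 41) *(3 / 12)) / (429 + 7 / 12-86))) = 25389 *sqrt(451) / 352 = 1531.76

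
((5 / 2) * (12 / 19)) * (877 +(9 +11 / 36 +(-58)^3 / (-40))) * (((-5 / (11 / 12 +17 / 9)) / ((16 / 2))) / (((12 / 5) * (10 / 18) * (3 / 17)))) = -264572445 / 30704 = -8616.87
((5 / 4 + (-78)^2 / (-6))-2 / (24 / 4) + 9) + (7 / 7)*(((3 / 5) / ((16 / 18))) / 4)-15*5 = -517879 / 480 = -1078.91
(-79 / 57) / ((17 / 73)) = -5767 / 969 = -5.95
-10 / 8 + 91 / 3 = 349 / 12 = 29.08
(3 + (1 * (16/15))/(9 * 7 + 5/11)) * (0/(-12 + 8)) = 0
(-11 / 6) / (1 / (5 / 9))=-55 / 54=-1.02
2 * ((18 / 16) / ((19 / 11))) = 99 / 76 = 1.30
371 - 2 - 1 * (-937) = 1306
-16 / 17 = -0.94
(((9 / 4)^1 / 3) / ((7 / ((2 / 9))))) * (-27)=-9 / 14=-0.64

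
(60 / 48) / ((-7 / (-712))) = 890 / 7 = 127.14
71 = 71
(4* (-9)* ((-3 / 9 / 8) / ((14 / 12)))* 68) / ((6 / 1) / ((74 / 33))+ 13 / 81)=26973 / 875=30.83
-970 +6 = -964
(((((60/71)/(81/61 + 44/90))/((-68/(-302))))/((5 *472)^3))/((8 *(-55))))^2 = 61850197809/484764310732812194094768038871040000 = 0.00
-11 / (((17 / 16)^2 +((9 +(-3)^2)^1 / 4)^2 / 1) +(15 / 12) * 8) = -2816 / 8033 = -0.35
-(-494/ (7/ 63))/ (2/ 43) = 95589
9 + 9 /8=81 /8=10.12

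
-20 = -20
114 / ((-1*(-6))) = 19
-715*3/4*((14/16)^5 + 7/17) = -1104878775/2228224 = -495.86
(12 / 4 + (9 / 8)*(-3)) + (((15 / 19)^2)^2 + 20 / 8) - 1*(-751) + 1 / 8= 392859673 / 521284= 753.64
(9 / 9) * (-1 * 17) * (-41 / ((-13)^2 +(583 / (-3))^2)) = 6273 / 341410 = 0.02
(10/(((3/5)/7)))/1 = 350/3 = 116.67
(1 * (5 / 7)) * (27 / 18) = 15 / 14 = 1.07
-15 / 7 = -2.14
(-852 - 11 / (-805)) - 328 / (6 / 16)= -4169867 / 2415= -1726.65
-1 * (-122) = 122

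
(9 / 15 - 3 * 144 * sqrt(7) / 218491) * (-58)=-174 / 5+ 25056 * sqrt(7) / 218491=-34.50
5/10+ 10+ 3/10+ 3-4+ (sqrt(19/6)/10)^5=361 * sqrt(114)/21600000+ 49/5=9.80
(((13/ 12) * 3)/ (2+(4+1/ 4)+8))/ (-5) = -13/ 285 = -0.05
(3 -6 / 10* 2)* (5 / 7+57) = 3636 / 35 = 103.89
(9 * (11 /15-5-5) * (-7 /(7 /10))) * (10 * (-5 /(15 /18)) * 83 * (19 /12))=-6576090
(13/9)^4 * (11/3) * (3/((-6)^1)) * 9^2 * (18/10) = -314171/270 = -1163.60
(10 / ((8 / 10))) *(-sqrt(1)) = -25 / 2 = -12.50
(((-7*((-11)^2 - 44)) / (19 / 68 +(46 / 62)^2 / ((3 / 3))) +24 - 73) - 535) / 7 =-66893476 / 379617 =-176.21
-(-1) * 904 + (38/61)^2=3365228/3721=904.39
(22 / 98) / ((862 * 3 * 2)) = 11 / 253428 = 0.00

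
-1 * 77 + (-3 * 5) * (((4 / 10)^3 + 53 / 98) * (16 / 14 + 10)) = -1527128 / 8575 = -178.09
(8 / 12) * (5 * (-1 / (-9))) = 10 / 27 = 0.37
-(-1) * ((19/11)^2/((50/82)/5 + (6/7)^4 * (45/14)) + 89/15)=3502272932/464492985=7.54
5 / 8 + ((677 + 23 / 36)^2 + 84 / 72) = 595118347 / 1296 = 459196.26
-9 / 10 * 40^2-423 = -1863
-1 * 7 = -7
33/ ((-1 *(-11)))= 3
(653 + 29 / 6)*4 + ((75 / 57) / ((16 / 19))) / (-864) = 36375527 / 13824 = 2631.33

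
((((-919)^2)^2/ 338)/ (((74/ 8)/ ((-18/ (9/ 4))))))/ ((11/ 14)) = -159775455329504/ 68783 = -2322891634.99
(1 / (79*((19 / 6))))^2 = 36 / 2253001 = 0.00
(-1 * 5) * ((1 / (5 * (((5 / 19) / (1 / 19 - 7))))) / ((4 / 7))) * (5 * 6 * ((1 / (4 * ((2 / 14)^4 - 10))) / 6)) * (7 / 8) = -1294139 / 256096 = -5.05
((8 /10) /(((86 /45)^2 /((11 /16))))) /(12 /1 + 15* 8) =135 /118336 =0.00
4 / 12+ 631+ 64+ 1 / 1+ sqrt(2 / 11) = sqrt(22) / 11+ 2089 / 3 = 696.76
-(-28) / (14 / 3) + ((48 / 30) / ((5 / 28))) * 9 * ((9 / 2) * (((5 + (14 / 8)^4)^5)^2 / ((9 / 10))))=28773899601396208541904908143689829503 / 188894659314785808547840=152327756146062.30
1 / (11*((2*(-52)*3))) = -0.00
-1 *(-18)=18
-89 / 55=-1.62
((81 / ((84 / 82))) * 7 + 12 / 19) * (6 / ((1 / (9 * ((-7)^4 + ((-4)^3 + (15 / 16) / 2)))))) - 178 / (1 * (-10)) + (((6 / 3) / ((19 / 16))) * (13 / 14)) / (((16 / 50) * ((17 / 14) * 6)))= 10844170772267 / 155040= 69944341.93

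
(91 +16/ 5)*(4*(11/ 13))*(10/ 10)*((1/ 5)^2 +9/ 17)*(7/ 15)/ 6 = 5851076/ 414375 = 14.12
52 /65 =4 /5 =0.80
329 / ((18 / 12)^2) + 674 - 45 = 6977 / 9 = 775.22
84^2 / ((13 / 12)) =84672 / 13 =6513.23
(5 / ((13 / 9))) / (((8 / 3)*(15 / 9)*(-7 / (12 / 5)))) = -243 / 910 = -0.27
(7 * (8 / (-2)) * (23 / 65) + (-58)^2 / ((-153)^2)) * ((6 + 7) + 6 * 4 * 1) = -361.27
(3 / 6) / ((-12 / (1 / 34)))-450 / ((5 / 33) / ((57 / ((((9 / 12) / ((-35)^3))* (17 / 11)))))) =6262070294.12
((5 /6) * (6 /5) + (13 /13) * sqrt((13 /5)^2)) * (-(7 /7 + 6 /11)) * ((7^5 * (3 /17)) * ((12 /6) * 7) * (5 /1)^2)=-63530460 /11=-5775496.36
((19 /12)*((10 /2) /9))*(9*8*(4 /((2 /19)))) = 7220 /3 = 2406.67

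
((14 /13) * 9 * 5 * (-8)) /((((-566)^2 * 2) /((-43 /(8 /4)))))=13545 /1041157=0.01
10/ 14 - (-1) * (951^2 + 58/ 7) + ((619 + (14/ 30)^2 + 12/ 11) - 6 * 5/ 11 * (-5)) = 2239983764/ 2475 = 905043.95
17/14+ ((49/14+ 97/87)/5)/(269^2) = 267557608/220339245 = 1.21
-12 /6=-2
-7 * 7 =-49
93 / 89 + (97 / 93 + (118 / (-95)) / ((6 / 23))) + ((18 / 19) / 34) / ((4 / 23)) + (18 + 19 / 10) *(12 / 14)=1088716253 / 74857188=14.54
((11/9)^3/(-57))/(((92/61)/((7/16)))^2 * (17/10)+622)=-110309045/2211604987842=-0.00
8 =8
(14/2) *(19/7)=19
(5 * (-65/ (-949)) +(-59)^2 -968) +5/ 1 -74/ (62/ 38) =5596371/ 2263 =2472.99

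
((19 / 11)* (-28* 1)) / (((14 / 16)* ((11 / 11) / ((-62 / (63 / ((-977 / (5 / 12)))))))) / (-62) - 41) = 63935130112 / 54200654101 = 1.18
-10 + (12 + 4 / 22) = 24 / 11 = 2.18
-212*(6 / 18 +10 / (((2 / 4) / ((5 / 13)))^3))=-6825764 / 6591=-1035.62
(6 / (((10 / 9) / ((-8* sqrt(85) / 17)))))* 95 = -4104* sqrt(85) / 17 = -2225.71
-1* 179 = -179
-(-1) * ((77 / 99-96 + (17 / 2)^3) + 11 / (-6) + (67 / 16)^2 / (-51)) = 20239109 / 39168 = 516.73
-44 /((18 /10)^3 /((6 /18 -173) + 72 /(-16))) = 2923250 /2187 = 1336.65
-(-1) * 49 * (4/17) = 196/17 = 11.53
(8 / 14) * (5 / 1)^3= 500 / 7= 71.43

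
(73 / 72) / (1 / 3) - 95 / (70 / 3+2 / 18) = -5117 / 5064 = -1.01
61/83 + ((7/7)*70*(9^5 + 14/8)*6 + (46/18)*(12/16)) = 24702112381/996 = 24801317.65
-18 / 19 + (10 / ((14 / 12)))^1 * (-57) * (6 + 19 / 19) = -64998 / 19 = -3420.95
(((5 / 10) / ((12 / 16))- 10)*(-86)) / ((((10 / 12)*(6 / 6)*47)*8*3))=602 / 705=0.85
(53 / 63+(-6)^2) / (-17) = -2321 / 1071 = -2.17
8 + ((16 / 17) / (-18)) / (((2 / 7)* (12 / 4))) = 3644 / 459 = 7.94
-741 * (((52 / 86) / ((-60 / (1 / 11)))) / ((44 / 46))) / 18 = 73853 / 1873080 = 0.04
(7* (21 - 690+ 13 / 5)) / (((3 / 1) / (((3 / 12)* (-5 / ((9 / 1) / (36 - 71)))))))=-204085 / 27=-7558.70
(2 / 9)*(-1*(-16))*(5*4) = 640 / 9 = 71.11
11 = 11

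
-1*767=-767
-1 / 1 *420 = -420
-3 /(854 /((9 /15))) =-9 /4270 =-0.00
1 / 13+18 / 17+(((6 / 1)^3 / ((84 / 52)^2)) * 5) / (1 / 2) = 8976059 / 10829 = 828.89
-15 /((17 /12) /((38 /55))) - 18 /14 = -11259 /1309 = -8.60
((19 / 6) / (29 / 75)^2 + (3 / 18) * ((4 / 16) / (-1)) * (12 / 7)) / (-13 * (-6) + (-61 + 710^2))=124267 / 2967736779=0.00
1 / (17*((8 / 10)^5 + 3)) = 3125 / 176783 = 0.02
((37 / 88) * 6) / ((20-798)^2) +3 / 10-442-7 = -59750004221 / 133162480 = -448.70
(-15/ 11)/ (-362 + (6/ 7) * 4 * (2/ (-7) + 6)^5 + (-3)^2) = -1764735/ 26576768933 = -0.00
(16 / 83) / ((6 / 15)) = 40 / 83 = 0.48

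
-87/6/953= -29/1906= -0.02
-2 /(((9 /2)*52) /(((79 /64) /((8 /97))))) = -7663 /59904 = -0.13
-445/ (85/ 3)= -267/ 17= -15.71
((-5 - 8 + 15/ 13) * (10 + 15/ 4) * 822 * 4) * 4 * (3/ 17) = -83548080/ 221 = -378045.61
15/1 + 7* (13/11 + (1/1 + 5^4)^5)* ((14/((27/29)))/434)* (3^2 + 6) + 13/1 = 1073322895210782167/3069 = 349730496973210.22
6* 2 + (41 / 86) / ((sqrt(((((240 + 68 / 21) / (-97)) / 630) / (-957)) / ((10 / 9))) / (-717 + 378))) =12 -1459395* sqrt(39514211) / 109822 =-83521.40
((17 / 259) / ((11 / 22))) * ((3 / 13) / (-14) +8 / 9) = 24293 / 212121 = 0.11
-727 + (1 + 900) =174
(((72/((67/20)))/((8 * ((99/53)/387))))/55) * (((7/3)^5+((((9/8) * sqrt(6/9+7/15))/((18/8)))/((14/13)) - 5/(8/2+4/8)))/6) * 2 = 29627 * sqrt(255)/283745+150751292/656667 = 231.24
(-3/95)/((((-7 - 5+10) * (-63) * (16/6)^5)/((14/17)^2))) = -567/449822720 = -0.00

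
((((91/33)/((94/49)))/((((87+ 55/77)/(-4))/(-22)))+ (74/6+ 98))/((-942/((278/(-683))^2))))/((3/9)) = -186966418850/3170286766851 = -0.06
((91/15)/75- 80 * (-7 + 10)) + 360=135091/1125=120.08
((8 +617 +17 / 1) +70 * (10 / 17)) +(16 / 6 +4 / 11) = 384962 / 561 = 686.21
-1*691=-691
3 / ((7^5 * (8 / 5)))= 15 / 134456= 0.00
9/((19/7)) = 3.32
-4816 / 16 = -301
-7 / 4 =-1.75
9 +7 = 16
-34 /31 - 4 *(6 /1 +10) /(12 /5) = -2582 /93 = -27.76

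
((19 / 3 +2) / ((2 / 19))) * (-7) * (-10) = 16625 / 3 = 5541.67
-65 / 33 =-1.97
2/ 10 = 1/ 5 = 0.20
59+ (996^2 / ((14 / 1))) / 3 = 165749 / 7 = 23678.43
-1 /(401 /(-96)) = 96 /401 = 0.24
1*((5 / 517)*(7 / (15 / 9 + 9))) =105 / 16544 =0.01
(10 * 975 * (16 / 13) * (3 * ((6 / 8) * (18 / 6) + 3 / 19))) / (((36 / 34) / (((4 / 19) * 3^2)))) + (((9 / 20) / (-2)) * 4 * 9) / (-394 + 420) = 14559450759 / 93860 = 155118.80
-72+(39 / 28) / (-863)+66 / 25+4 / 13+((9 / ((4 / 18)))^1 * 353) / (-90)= -447449467 / 1963325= -227.90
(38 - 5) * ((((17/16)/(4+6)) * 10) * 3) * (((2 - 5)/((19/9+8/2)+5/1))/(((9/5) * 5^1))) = -5049/1600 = -3.16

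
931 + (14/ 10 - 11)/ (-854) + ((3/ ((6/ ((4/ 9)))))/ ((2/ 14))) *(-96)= 5006647/ 6405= 781.68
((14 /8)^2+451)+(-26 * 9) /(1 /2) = -223 /16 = -13.94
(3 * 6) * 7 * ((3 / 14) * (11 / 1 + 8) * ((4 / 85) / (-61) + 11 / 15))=375.80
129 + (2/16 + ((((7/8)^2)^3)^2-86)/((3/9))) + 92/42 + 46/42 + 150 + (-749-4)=-727.99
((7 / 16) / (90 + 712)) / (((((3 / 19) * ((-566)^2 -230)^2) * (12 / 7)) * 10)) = 931 / 473411439432299520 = 0.00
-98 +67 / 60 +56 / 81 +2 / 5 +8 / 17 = -2625151 / 27540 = -95.32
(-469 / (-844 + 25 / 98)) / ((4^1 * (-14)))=-3283 / 330748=-0.01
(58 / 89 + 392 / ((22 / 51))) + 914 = 1785088 / 979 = 1823.38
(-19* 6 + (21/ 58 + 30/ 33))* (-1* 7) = 503447/ 638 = 789.10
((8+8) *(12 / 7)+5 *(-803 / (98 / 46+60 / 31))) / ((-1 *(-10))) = -19482257 / 202930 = -96.00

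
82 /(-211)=-82 /211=-0.39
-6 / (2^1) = -3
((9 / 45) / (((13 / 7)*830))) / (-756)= -1 / 5826600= -0.00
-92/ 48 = -23/ 12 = -1.92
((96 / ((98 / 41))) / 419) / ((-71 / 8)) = -15744 / 1457701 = -0.01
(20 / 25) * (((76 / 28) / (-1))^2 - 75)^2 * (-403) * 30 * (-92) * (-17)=-166133817552768 / 2401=-69193593316.44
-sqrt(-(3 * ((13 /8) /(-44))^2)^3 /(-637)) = -507 * sqrt(39) /305299456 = -0.00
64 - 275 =-211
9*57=513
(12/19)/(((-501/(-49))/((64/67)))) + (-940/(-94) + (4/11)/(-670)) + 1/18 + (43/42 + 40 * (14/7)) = 67134658852/736627815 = 91.14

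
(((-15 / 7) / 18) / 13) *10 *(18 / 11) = -150 / 1001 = -0.15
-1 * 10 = -10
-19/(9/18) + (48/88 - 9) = -511/11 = -46.45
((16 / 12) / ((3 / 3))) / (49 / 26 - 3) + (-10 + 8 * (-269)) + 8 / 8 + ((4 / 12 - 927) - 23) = -90244 / 29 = -3111.86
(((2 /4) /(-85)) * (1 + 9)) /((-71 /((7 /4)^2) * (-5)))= -49 /96560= -0.00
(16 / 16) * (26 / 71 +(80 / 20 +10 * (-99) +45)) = -940.63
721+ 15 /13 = 9388 /13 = 722.15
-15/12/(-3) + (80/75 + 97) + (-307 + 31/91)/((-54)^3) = 294003677/2985255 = 98.49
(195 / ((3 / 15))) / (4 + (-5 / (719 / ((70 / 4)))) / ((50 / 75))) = 2804100 / 10979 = 255.41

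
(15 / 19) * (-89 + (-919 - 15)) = -15345 / 19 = -807.63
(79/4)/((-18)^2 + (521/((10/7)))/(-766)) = 0.06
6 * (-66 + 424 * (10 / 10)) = 2148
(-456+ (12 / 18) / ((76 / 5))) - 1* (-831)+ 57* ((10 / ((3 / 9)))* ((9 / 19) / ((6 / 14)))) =258215 / 114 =2265.04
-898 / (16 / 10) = -2245 / 4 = -561.25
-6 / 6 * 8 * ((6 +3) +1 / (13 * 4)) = -938 / 13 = -72.15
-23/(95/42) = -10.17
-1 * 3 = -3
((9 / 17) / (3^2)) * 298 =298 / 17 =17.53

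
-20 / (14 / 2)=-2.86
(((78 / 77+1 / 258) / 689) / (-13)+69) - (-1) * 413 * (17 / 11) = 125851920559 / 177939762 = 707.27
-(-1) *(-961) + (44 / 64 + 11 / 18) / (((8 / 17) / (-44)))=-311737 / 288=-1082.42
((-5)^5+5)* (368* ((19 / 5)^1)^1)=-4363008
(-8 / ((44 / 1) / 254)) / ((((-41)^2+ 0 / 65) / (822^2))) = -343247472 / 18491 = -18562.95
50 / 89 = 0.56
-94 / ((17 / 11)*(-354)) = 517 / 3009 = 0.17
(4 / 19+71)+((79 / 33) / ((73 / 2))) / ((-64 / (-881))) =105622445 / 1464672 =72.11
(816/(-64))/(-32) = 51/128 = 0.40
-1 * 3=-3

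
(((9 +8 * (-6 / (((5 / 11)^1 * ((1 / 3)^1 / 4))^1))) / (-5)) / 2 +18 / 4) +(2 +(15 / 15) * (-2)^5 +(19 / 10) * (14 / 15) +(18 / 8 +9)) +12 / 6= 34603 / 300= 115.34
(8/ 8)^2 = 1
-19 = -19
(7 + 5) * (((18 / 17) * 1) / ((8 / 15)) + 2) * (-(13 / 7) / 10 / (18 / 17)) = -3523 / 420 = -8.39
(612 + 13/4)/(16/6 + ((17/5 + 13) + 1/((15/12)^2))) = 184575/5912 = 31.22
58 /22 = 29 /11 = 2.64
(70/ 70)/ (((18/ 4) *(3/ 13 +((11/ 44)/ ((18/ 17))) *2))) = 104/ 329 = 0.32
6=6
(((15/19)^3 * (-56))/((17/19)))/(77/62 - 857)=11718000/325610809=0.04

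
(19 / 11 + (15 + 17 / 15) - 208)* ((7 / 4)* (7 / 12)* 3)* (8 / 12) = -1537277 / 3960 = -388.20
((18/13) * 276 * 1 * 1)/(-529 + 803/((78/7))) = -29808/35641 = -0.84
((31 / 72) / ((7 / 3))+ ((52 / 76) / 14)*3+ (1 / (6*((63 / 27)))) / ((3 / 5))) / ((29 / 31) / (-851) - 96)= -12636499 / 2694691720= -0.00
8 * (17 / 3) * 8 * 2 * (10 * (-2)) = -43520 / 3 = -14506.67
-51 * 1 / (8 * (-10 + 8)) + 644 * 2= 20659 / 16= 1291.19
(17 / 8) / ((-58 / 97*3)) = -1649 / 1392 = -1.18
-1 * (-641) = 641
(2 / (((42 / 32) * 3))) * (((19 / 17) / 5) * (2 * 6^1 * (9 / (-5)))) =-7296 / 2975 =-2.45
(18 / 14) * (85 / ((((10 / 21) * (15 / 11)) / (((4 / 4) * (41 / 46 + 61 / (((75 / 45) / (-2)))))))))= -27989973 / 2300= -12169.55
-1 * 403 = -403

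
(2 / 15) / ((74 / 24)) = 8 / 185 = 0.04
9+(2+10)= 21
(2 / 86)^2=1 / 1849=0.00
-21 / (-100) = 21 / 100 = 0.21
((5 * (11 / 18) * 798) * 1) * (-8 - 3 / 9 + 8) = -7315 / 9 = -812.78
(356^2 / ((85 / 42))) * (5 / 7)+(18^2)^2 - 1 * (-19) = 2545331 / 17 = 149725.35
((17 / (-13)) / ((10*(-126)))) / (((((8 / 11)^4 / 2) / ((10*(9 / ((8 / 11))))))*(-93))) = -2737867 / 277315584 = -0.01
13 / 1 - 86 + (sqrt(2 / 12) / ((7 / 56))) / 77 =-73 + 4 * sqrt(6) / 231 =-72.96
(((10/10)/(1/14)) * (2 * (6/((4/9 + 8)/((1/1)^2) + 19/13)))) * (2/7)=5616/1159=4.85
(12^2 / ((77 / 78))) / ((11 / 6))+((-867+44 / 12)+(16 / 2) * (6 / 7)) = -1974130 / 2541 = -776.91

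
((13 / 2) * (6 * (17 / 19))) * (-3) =-1989 / 19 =-104.68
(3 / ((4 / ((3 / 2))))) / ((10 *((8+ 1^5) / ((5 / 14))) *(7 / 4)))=0.00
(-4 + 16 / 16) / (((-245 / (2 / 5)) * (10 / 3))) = 9 / 6125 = 0.00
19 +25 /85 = 328 /17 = 19.29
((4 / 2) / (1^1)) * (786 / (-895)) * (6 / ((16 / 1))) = -1179 / 1790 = -0.66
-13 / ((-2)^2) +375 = 1487 / 4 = 371.75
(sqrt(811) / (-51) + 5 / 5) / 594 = 1 / 594 - sqrt(811) / 30294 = 0.00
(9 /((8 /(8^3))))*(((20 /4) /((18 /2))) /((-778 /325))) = -52000 /389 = -133.68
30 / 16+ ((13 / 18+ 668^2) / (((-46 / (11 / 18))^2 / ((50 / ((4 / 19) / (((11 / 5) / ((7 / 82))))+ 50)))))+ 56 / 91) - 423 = -2349515531203699 / 6874603062912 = -341.77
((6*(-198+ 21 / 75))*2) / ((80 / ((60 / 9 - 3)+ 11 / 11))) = -34601 / 250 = -138.40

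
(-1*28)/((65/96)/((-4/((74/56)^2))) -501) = 8429568/150918041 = 0.06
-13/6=-2.17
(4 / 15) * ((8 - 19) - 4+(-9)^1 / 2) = -26 / 5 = -5.20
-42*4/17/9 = -56/51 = -1.10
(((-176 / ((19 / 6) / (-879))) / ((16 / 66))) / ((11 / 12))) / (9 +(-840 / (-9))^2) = 37593072 / 1491139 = 25.21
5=5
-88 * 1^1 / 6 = -44 / 3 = -14.67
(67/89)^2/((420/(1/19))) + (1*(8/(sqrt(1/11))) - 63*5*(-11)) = 8*sqrt(11) + 219021199189/63209580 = 3491.53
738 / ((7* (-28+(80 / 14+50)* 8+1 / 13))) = 3198 / 12673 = 0.25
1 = 1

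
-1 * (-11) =11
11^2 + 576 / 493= 60229 / 493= 122.17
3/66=1/22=0.05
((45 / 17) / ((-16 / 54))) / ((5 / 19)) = -4617 / 136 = -33.95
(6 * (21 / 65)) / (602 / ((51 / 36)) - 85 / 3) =6426 / 1314755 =0.00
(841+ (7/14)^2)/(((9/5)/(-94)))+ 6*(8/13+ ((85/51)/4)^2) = -41115869/936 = -43927.21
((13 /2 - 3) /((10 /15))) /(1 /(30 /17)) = 315 /34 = 9.26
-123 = -123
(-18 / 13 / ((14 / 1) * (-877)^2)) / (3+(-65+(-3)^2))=9 / 3709509167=0.00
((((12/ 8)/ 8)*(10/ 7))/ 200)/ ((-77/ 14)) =-3/ 12320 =-0.00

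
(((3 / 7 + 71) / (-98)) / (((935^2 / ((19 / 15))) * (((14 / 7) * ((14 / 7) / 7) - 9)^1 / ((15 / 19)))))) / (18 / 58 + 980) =290 / 2874040529591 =0.00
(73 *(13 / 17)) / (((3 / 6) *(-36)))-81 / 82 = -25651 / 6273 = -4.09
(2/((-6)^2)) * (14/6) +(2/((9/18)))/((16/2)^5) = 28699/221184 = 0.13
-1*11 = -11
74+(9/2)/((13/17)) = 2077/26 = 79.88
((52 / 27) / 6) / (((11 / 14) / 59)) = 21476 / 891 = 24.10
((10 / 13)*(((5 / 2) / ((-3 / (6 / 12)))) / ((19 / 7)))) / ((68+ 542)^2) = -7 / 22058088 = -0.00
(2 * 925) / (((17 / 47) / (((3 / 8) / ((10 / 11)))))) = 286935 / 136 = 2109.82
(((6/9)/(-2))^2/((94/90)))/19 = 5/893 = 0.01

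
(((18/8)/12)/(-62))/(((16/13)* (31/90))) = -1755/246016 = -0.01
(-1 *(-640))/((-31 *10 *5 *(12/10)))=-32/93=-0.34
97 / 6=16.17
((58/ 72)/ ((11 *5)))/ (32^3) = 0.00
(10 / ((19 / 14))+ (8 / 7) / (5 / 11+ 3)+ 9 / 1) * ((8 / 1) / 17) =17768 / 2261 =7.86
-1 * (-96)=96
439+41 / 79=34722 / 79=439.52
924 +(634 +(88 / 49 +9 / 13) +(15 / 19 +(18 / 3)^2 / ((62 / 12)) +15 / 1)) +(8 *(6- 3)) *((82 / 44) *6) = 7641818413 / 4127123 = 1851.61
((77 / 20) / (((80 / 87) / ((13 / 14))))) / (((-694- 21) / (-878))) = 38193 / 8000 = 4.77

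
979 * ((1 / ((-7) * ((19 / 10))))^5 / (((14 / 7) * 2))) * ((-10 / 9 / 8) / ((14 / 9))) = 15296875 / 291310571251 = 0.00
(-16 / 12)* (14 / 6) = -28 / 9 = -3.11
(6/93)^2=4/961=0.00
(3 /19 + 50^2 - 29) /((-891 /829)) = -38923208 /16929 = -2299.20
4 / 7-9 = -59 / 7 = -8.43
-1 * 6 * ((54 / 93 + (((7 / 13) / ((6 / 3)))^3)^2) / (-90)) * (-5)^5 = -3477581929375 / 28729167168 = -121.05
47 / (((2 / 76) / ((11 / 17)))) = 19646 / 17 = 1155.65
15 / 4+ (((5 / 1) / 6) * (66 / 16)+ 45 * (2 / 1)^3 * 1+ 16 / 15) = 88381 / 240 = 368.25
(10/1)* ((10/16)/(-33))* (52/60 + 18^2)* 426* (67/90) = -2107351/108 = -19512.51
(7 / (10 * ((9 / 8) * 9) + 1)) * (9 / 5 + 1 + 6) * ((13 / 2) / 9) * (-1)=-8008 / 18405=-0.44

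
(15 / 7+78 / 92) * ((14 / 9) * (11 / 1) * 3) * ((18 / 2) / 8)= 31779 / 184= 172.71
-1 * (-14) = 14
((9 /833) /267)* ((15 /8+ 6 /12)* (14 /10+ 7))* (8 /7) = 342 /370685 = 0.00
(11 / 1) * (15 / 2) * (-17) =-2805 / 2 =-1402.50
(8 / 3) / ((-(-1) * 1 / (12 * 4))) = 128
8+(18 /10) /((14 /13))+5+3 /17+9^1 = 28379 /1190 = 23.85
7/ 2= 3.50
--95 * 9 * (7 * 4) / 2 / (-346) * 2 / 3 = -3990 / 173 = -23.06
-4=-4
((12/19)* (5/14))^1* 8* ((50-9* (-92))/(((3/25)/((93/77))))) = 163308000/10241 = 15946.49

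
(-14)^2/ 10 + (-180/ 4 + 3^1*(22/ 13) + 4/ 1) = -1061/ 65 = -16.32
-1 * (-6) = 6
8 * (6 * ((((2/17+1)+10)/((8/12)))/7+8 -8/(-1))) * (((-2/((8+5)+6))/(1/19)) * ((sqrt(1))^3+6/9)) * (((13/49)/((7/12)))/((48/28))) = -650000/833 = -780.31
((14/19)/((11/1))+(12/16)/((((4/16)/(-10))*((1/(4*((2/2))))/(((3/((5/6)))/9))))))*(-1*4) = 40072/209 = 191.73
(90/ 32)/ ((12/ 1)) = 15/ 64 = 0.23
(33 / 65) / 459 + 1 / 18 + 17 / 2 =8.56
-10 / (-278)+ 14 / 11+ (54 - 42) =20349 / 1529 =13.31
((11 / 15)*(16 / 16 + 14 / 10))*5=44 / 5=8.80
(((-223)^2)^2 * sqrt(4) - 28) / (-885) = -4945946854 / 885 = -5588640.51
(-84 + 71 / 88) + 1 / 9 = -65801 / 792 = -83.08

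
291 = 291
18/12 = 3/2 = 1.50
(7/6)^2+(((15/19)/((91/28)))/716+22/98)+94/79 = 17102750267/6161346828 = 2.78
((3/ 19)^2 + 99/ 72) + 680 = 681.40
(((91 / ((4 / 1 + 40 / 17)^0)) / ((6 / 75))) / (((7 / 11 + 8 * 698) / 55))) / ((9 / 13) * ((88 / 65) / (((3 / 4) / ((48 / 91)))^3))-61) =-876430860930625 / 4746797837598714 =-0.18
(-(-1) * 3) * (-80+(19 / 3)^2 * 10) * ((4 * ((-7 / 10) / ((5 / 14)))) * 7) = -793016 / 15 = -52867.73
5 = 5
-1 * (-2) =2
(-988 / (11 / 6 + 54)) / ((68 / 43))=-63726 / 5695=-11.19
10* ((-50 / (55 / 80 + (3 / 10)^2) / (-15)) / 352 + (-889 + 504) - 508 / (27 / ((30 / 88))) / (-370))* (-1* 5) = 21927784075 / 1139193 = 19248.52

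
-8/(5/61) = -488/5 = -97.60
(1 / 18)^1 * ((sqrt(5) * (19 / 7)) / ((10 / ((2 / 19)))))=sqrt(5) / 630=0.00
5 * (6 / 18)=5 / 3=1.67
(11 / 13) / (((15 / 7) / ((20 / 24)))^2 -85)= -539 / 49933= -0.01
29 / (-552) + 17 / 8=2.07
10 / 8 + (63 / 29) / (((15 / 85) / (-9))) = -12707 / 116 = -109.54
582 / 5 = 116.40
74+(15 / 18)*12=84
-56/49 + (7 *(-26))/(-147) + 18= 380/21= 18.10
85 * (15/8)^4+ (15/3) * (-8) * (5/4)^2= 4047125/4096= 988.07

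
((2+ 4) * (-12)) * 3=-216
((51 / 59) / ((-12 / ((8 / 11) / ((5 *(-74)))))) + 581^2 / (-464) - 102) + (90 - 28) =-42757659977 / 55710160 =-767.50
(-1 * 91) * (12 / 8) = -273 / 2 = -136.50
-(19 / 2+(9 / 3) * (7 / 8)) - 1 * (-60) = 383 / 8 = 47.88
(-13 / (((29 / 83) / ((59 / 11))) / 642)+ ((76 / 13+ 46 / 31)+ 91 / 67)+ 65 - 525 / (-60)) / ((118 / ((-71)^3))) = 1578860779375655797 / 4065486568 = 388357150.61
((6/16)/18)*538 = 11.21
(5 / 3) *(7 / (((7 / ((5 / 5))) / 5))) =25 / 3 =8.33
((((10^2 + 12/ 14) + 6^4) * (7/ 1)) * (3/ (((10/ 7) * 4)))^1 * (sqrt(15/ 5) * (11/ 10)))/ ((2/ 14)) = 7905513 * sqrt(3)/ 200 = 68463.75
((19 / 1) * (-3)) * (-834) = 47538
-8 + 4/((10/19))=-2/5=-0.40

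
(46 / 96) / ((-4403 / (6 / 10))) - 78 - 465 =-191266343 / 352240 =-543.00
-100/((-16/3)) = 75/4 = 18.75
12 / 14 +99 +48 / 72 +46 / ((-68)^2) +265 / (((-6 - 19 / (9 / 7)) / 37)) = -198335455 / 534072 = -371.36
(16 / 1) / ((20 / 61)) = 244 / 5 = 48.80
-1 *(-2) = 2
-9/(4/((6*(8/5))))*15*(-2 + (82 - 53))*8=-69984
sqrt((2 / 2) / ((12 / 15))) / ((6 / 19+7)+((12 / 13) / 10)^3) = 5217875 * sqrt(5) / 76353958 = 0.15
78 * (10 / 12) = 65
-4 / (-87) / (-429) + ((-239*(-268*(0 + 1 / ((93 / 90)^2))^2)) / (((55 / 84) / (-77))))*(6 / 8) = -170790159375526084 / 34468574283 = -4954952.82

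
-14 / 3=-4.67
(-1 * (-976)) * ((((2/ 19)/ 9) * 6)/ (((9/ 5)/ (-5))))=-97600/ 513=-190.25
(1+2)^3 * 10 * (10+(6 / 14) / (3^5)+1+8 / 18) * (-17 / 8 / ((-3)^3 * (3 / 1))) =275825 / 3402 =81.08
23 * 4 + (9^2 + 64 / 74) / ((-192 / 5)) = 638423 / 7104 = 89.87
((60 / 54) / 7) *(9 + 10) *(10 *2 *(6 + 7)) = 49400 / 63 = 784.13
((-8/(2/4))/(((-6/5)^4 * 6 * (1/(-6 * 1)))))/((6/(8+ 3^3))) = 21875/486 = 45.01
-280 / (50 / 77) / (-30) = 14.37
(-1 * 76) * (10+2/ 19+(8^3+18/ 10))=-199084/ 5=-39816.80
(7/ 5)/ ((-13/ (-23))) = 161/ 65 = 2.48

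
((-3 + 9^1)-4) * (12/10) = 12/5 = 2.40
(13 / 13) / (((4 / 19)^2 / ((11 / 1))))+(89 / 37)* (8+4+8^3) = 893103 / 592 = 1508.62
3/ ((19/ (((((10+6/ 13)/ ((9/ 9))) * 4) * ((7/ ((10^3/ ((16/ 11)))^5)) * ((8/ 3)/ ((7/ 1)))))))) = 139264/ 1213976959228515625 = 0.00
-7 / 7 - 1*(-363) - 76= 286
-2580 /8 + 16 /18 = -5789 /18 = -321.61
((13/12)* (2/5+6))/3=104/45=2.31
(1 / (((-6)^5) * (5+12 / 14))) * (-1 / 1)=7 / 318816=0.00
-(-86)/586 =43/293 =0.15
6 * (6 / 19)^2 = 216 / 361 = 0.60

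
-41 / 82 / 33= -1 / 66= -0.02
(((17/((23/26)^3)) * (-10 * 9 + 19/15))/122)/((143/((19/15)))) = -26420108/166992075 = -0.16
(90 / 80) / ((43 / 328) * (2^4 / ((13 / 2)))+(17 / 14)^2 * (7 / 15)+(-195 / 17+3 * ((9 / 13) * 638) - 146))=8562645 / 8894625458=0.00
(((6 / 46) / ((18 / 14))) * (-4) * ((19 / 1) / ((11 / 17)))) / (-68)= 133 / 759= 0.18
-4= -4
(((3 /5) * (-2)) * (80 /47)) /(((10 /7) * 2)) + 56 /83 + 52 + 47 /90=3685183 /70218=52.48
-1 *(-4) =4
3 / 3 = 1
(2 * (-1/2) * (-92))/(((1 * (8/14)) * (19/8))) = 67.79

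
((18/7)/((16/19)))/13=171/728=0.23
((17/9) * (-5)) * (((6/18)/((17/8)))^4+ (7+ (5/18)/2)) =-67.43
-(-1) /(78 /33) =11 /26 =0.42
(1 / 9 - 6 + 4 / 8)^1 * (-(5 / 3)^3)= 12125 / 486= 24.95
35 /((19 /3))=105 /19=5.53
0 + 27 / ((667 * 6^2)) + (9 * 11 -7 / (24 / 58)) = 164251 / 2001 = 82.08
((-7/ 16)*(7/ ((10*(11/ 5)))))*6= -0.84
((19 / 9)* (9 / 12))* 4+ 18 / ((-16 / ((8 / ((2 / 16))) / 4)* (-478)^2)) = 2170571 / 342726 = 6.33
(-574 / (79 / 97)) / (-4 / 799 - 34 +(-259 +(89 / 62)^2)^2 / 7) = -4601455262674144 / 61352641188792265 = -0.08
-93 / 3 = -31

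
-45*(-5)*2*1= 450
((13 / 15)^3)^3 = 10604499373 / 38443359375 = 0.28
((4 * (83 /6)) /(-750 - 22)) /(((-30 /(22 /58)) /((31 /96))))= 28303 /96716160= 0.00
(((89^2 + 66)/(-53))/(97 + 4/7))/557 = -55909/20162843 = -0.00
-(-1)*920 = 920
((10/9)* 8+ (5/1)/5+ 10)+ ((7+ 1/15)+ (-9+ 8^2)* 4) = 11113/45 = 246.96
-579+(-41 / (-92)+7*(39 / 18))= -155495 / 276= -563.39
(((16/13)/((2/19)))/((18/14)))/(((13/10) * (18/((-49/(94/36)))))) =-521360/71487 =-7.29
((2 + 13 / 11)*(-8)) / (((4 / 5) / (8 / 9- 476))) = 1496600 / 99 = 15117.17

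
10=10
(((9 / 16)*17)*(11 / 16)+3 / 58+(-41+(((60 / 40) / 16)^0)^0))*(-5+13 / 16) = 16600523 / 118784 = 139.75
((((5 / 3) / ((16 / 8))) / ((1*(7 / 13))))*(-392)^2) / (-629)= -713440 / 1887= -378.08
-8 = -8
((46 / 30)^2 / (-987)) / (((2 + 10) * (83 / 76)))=-10051 / 55296675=-0.00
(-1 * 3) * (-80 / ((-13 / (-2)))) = 480 / 13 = 36.92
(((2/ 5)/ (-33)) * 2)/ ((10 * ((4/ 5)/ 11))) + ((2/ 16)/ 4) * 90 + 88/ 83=76481/ 19920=3.84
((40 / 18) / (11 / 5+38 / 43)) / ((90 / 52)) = 1720 / 4131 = 0.42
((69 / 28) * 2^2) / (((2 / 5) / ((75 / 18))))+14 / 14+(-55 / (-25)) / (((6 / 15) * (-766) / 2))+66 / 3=125.66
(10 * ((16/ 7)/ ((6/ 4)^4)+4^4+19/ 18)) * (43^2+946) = 4080881675/ 567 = 7197322.18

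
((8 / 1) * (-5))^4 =2560000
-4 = -4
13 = 13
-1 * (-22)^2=-484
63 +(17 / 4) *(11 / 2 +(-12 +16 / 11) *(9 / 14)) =35459 / 616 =57.56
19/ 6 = 3.17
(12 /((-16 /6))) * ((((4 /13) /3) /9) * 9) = -6 /13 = -0.46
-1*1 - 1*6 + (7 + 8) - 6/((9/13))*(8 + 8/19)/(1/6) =-8168/19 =-429.89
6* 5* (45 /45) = 30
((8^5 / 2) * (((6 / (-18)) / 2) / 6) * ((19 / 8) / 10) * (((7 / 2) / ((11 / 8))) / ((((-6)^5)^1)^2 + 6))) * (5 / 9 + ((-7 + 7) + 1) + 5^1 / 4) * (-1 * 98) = 24071936 / 19241202915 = 0.00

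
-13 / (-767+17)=13 / 750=0.02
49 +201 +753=1003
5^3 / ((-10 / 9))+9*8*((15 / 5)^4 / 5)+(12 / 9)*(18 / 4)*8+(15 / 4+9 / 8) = 44271 / 40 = 1106.78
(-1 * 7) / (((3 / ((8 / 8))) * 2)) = -7 / 6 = -1.17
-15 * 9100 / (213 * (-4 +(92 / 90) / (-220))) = 225225000 / 1407433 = 160.03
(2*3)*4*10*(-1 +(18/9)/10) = -192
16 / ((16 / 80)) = 80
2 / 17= 0.12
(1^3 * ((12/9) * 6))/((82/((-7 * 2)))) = -56/41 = -1.37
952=952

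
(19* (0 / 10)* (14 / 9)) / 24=0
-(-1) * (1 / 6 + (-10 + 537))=3163 / 6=527.17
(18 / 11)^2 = 324 / 121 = 2.68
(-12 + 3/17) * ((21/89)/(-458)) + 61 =42274415/692954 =61.01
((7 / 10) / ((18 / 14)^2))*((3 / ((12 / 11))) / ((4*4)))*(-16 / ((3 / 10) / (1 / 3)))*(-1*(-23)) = -29.76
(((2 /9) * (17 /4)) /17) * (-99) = -11 /2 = -5.50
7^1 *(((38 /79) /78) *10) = 1330 /3081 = 0.43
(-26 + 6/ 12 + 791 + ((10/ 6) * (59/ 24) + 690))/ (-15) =-97.31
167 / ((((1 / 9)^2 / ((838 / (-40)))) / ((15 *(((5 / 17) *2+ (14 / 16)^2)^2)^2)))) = -80047496731104103599 / 5604999430144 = -14281446.01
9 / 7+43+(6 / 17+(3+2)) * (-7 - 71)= -44416 / 119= -373.24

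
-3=-3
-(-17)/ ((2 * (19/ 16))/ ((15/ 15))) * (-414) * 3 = -8890.11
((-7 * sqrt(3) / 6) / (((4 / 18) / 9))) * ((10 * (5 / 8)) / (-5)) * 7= 6615 * sqrt(3) / 16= 716.09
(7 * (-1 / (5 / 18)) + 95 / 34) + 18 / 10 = -3503 / 170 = -20.61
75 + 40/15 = 233/3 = 77.67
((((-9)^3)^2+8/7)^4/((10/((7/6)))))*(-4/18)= -38304175454320423564290125/18522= -2068036683636779157989.96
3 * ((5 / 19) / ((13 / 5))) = 0.30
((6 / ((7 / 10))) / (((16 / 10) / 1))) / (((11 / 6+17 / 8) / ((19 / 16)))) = 1.61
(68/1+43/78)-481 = -412.45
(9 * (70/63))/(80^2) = 1/640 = 0.00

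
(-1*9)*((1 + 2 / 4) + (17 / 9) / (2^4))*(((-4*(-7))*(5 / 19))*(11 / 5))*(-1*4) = 17941 / 19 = 944.26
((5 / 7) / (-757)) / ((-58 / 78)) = 195 / 153671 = 0.00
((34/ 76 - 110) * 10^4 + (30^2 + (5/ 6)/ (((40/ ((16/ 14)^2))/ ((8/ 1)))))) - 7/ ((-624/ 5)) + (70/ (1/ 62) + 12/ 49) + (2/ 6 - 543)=-633710251063/ 580944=-1090828.46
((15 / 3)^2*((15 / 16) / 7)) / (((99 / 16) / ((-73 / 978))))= -9125 / 225918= -0.04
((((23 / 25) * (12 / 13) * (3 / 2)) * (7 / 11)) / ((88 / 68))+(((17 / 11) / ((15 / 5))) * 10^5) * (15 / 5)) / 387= 6077524633 / 15218775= 399.34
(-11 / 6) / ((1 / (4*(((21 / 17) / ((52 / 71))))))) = -5467 / 442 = -12.37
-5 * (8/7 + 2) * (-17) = 1870/7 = 267.14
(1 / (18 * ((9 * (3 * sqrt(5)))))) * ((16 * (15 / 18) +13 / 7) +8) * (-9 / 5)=-487 * sqrt(5) / 28350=-0.04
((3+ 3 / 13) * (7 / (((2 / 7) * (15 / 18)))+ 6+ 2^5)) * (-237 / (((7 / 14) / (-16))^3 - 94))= 36640063488 / 66737515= 549.02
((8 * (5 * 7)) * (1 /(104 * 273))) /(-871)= -5 /441597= -0.00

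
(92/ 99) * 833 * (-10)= -766360/ 99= -7741.01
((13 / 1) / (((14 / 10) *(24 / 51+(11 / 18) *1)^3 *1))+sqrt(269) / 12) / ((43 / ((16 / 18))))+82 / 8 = 2 *sqrt(269) / 1161+454164489551 / 43662687964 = 10.43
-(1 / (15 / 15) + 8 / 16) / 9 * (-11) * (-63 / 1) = -231 / 2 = -115.50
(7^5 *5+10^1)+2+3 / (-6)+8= 168109 / 2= 84054.50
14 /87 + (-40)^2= 139214 /87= 1600.16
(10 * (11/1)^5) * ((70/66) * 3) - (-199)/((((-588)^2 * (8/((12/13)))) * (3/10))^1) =23032272464195/4494672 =5124350.00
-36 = -36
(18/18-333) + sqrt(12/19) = -332 + 2* sqrt(57)/19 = -331.21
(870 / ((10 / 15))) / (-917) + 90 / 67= -4905 / 61439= -0.08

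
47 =47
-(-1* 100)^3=1000000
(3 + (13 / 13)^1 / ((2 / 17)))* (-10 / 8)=-115 / 8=-14.38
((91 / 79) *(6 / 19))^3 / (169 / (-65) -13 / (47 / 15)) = -1471202460 / 206287024561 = -0.01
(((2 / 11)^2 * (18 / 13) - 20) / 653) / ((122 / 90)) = -1412460 / 62657309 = -0.02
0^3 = 0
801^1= 801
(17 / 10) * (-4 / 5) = -34 / 25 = -1.36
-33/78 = -11/26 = -0.42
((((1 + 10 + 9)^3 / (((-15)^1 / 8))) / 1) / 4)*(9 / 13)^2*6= -518400 / 169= -3067.46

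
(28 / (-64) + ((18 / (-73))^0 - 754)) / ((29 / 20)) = -60275 / 116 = -519.61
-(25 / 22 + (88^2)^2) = -1319329817 / 22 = -59969537.14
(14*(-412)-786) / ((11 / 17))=-111418 / 11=-10128.91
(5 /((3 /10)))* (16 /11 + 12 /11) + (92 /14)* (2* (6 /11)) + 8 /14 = 11588 /231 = 50.16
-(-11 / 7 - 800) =5611 / 7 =801.57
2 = 2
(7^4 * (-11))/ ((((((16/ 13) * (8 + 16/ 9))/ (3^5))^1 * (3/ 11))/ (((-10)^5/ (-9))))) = -86908696875/ 4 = -21727174218.75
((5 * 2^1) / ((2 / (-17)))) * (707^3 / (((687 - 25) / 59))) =-1772267113645 / 662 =-2677140655.05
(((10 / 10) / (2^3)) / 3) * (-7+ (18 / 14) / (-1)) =-29 / 84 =-0.35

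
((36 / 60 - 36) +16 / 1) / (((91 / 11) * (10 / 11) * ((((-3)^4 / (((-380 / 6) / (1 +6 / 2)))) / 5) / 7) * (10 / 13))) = 223003 / 9720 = 22.94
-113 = -113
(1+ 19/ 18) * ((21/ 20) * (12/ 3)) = 259/ 30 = 8.63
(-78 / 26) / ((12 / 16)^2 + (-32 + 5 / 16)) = 8 / 83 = 0.10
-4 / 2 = -2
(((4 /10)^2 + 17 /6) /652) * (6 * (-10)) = -449 /1630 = -0.28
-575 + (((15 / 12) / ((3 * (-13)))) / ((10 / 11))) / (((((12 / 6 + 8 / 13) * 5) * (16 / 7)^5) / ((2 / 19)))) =-23369613496877 / 40642805760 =-575.00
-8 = -8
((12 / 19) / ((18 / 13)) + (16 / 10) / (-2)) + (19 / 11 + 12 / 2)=23147 / 3135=7.38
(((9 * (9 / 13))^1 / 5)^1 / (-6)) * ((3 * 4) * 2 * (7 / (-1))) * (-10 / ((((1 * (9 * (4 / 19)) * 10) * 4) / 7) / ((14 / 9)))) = -6517 / 130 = -50.13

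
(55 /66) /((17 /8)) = 20 /51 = 0.39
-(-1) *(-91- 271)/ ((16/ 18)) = -1629/ 4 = -407.25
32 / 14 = 16 / 7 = 2.29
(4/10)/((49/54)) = 108/245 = 0.44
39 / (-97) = -39 / 97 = -0.40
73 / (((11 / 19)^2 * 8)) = 27.22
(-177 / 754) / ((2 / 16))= -708 / 377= -1.88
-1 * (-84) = 84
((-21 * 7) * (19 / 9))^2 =866761 / 9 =96306.78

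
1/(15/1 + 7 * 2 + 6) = 1/35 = 0.03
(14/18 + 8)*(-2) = -158/9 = -17.56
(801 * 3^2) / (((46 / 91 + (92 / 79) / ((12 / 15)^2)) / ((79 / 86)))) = 909825462 / 319447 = 2848.13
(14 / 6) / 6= 7 / 18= 0.39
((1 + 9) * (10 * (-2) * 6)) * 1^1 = -1200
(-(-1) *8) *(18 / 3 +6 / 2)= 72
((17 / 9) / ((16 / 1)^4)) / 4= 17 / 2359296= 0.00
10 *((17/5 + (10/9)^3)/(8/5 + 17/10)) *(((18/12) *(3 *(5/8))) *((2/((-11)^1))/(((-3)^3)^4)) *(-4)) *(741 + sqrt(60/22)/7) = 869650 *sqrt(330)/1203198898671 + 214803550/5208653241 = 0.04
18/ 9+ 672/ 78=138/ 13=10.62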